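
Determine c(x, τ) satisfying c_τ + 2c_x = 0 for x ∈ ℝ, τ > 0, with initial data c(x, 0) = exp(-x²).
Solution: By characteristics (dx/dτ = 2), c(x,τ) = f(x - 2τ) with f = c(·, 0).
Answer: c(x, τ) = exp(-(x - 2τ)²)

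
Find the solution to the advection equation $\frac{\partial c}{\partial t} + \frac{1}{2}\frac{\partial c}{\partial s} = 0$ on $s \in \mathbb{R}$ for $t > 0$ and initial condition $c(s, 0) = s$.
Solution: By characteristics ($ds/dt = 1/2$), $c(s,t) = f(s - \frac{1}{2}t)$ with $f = c( \cdot , 0)$.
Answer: $c(s, t) = s - \frac{1}{2} t$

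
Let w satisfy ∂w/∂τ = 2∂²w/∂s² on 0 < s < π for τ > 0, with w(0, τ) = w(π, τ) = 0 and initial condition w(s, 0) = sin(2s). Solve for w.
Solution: Using separation of variables w = X(s)T(τ):
Eigenfunctions: sin(ns), n = 1, 2, 3, ...
General solution: w(s, τ) = Σ c_n sin(ns) exp(-2n² τ)
Matching w(s,0) = sin(2s) term by term: c_2=1.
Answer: w(s, τ) = exp(-8τ)sin(2s)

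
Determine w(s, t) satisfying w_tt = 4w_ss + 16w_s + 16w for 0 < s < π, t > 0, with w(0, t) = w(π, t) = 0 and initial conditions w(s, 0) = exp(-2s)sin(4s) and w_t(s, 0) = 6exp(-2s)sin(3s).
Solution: Substitute w = exp(-2s)u, i.e. u = exp(2s)w.
By the product rule, w_s = exp(-2s)(u_s - 2u), w_ss = exp(-2s)(u_ss - 4u_s + 4u), w_tt = exp(-2s)u_tt.
Substituting into the PDE and dividing by exp(-2s): u_tt = 4(u_ss - 4u_s + 4u) + 16(u_s - 2u) + 16u.
The lower-order terms cancel, leaving the standard wave equation u_tt = 4u_ss.
Initial data for u: u(s,0) = exp(2s)w(s,0) = sin(4s); u_t(s,0) = exp(2s)w_t(s,0) = 6sin(3s). The boundary conditions carry over: u(0,t) = u(π,t) = 0.
Solve for u:
  Using separation of variables u = X(s)T(t):
  Eigenfunctions: sin(ns), n = 1, 2, 3, ...
  General solution: u(s, t) = Σ [A_n cos(2n t) + B_n sin(2n t)] sin(ns)
  From u(s,0) = sin(4s): A_4=1. From u_t(s,0) = 6sin(3s), using u_t(s,0) = Σ ω_n B_n sin(ns) with ω_n = 2n: B_3 = 6/6 = 1.
Hence u(s,t) = sin(3s)sin(6t) + sin(4s)cos(8t).
Transform back: w(s,t) = exp(-2s)u(s,t).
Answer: w(s, t) = exp(-2s)sin(3s)sin(6t) + exp(-2s)sin(4s)cos(8t)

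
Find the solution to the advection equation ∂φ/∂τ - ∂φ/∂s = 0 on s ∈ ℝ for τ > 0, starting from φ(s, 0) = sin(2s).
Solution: By characteristics (ds/dτ = -1), φ(s,τ) = f(s + τ) with f = φ(·, 0).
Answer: φ(s, τ) = sin(2s + 2τ)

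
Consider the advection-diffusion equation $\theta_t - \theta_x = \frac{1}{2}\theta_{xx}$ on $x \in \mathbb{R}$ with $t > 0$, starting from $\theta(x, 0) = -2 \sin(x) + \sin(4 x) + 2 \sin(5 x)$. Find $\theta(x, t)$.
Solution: Moving frame: $\eta = x + t$, $\sigma = t$, $\theta = u(\eta,\sigma)$, so $\theta_t = u_{\sigma} + u_{\eta}$ and $\theta_{xx} = u_{\eta\eta}$.
Hence $\theta_t - \theta_x = u_{\sigma}$ and the PDE becomes the heat equation $u_{\sigma} = \frac{1}{2}u_{\eta\eta}$ on $\eta \in \mathbb{R}$.
Initial data: $u(\eta,0) = \theta(\eta,0) = -2 \sin(\eta) + \sin(4 \eta) + 2 \sin(5 \eta)$. Each mode $\sin(n\eta)$ decays as $e^{-n^2\sigma/2}$ on $\mathbb{R}$, so $u(\eta,\sigma) = \sum c_n e^{-n^2\sigma/2} \sin(n\eta)$ with $c_1=-2, c_4=1, c_5=2$: $u(\eta,\sigma) = e^{-8 \sigma} \sin(4 \eta) - 2 e^{-\sigma/2} \sin(\eta) + 2 e^{-25 \sigma/2} \sin(5 \eta)$.
Substituting back: $\theta(x,t) = u(x + t, t)$.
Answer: $\theta(x, t) = e^{-8 t} \sin(4 t + 4 x) - 2 e^{-t/2} \sin(t + x) + 2 e^{-25 t/2} \sin(5 t + 5 x)$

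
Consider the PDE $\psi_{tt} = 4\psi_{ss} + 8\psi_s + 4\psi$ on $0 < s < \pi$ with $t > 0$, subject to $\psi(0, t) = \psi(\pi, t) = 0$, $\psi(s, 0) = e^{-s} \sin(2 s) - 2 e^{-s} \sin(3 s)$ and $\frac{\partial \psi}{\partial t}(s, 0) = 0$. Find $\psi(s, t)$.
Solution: Substitute $\psi = e^{-s}u$, i.e. $u = e^{s}\psi$.
By the product rule, $\psi_s = e^{-s}(u_s - u)$, $\psi_{ss} = e^{-s}(u_{ss} - 2u_s + u)$, $\psi_{tt} = e^{-s}u_{tt}$.
Substituting into the PDE and dividing by $e^{-s}$: $u_{tt} = 4(u_{ss} - 2u_s + u) + 8(u_s - u) + 4u$.
The lower-order terms cancel, leaving the standard wave equation $u_{tt} = 4u_{ss}$.
Initial data for $u$: $u(s,0) = e^{s}\psi(s,0) = \sin(2 s) - 2 \sin(3 s)$; $u_t(s,0) = e^{s}\psi_t(s,0) = 0$. The boundary conditions carry over: $u(0,t) = u(\pi,t) = 0$.
Solve for $u$:
  Using separation of variables $u = X(s)T(t)$:
  Eigenfunctions: $\sin(ns)$, $n = 1, 2, 3, \ldots$
  General solution: $u(s, t) = \sum [A_n \cos(2n t) + B_n \sin(2n t)] \sin(ns)$
  From $u(s,0) = \sin(2 s) - 2 \sin(3 s)$: $A_2=1, A_3=-2$. From $u_t(s,0) = 0$: all $B_n = 0$.
Hence $u(s,t) = \sin(2 s) \cos(4 t) - 2 \sin(3 s) \cos(6 t)$.
Transform back: $\psi(s,t) = e^{-s}u(s,t)$.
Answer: $\psi(s, t) = e^{-s} \sin(2 s) \cos(4 t) - 2 e^{-s} \sin(3 s) \cos(6 t)$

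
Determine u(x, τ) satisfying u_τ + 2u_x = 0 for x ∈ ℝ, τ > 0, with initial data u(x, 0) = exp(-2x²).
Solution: By method of characteristics (waves move right with speed 2):
Along characteristics x - 2τ = const, u is constant, so u(x,τ) = f(x - 2τ) with f = u(·, 0).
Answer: u(x, τ) = exp(-2(x - 2τ)²)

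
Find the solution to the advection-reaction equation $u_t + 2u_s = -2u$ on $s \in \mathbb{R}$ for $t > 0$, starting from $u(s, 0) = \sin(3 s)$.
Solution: Substitute $u = e^{-2t}w$, i.e. $w = e^{2t}u$.
By the product rule, $u_t = e^{-2t}(w_t - 2w)$, $u_s = e^{-2t}w_s$.
Substituting into the PDE and dividing by $e^{-2t}$: $w_t - 2w + 2w_s = -2w$.
The lower-order terms cancel, leaving the standard advection equation $w_t + 2w_s = 0$.
Initial data for $w$: $w(s,0) = u(s,0) = \sin(3 s)$.
Solve for $w$:
  By method of characteristics (waves move right with speed 2):
  Along characteristics $s - 2t =$ const, $w$ is constant, so $w(s,t) = f(s - 2t)$ with $f = w( \cdot , 0)$.
Hence $w(s,t) = \sin(3 s - 6 t)$.
Transform back: $u(s,t) = e^{-2t}w(s,t)$.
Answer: $u(s, t) = e^{-2 t} \sin(3 s - 6 t)$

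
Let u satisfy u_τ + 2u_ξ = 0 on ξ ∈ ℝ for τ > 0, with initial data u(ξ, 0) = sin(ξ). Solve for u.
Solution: By method of characteristics (waves move right with speed 2):
Along characteristics ξ - 2τ = const, u is constant, so u(ξ,τ) = f(ξ - 2τ) with f = u(·, 0).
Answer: u(ξ, τ) = sin(ξ - 2τ)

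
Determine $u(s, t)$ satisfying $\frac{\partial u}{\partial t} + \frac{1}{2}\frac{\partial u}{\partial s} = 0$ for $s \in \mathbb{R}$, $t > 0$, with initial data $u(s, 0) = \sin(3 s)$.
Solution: By method of characteristics (waves move right with speed 1/2):
Along characteristics $s - \frac{1}{2}t =$ const, $u$ is constant, so $u(s,t) = f(s - \frac{1}{2}t)$ with $f = u( \cdot , 0)$.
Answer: $u(s, t) = \sin(3 s - 3 t/2)$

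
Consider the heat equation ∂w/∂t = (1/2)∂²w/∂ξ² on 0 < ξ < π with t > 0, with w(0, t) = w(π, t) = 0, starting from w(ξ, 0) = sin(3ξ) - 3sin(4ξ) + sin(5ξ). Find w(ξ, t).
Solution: Using separation of variables w = X(ξ)T(t):
Eigenfunctions: sin(nξ), n = 1, 2, 3, ...
General solution: w(ξ, t) = Σ c_n sin(nξ) exp(-n² t/2)
Matching w(ξ,0) = sin(3ξ) - 3sin(4ξ) + sin(5ξ) term by term: c_3=1, c_4=-3, c_5=1.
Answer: w(ξ, t) = -3exp(-8t)sin(4ξ) + exp(-9t/2)sin(3ξ) + exp(-25t/2)sin(5ξ)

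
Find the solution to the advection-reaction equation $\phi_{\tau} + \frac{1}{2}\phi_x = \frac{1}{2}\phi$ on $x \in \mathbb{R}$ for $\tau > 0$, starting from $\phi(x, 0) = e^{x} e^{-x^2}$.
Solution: Substitute $\phi = e^{x}u$.
Then $\phi_x = e^{x}(u_x + u)$, $\phi_{\tau} = e^{x}u_{\tau}$; substituting and dividing by $e^{x}$, the lower-order terms cancel: $u_{\tau} + \frac{1}{2}u_x = 0$ (standard advection equation).
Data for $u$: $u(x,0) = e^{-x}\phi(x,0) = e^{-x^2}$.
By characteristics ($dx/d\tau = 1/2$), $u(x,\tau) = f(x - \frac{1}{2}\tau)$ with $f = u( \cdot , 0)$.
So $u(x,\tau) = e^{-(x - \tau/2)^2}$, and $\phi(x,\tau) = e^{x}u(x,\tau)$.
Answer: $\phi(x, \tau) = e^{x} e^{-(-\tau/2 + x)^2}$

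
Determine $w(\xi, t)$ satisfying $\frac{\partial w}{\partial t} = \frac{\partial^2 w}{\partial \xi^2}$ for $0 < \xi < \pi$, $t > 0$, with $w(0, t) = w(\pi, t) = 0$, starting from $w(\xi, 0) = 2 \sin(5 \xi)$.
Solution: Separating variables: $w = \sum c_n e^{-n^2t} \sin(n\xi)$. From $w(\xi,0) = 2 \sin(5 \xi)$: $c_5=2$.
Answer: $w(\xi, t) = 2 e^{-25 t} \sin(5 \xi)$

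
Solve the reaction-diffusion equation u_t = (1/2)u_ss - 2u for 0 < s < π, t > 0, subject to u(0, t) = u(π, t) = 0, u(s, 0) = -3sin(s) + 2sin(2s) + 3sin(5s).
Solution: Substitute u = exp(-2t)w.
Then u_t = exp(-2t)(w_t - 2w), u_ss = exp(-2t)w_ss; substituting and dividing by exp(-2t), the lower-order terms cancel: w_t = (1/2)w_ss (standard heat equation).
Data for w: w(s,0) = u(s,0) = -3sin(s) + 2sin(2s) + 3sin(5s). The boundary conditions carry over: w(0,t) = w(π,t) = 0.
Separating variables: w = Σ c_n exp(-n²t/2) sin(ns). From w(s,0) = -3sin(s) + 2sin(2s) + 3sin(5s): c_1=-3, c_2=2, c_5=3.
So w(s,t) = 2exp(-2t)sin(2s) - 3exp(-t/2)sin(s) + 3exp(-25t/2)sin(5s), and u(s,t) = exp(-2t)w(s,t).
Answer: u(s, t) = 2exp(-4t)sin(2s) - 3exp(-5t/2)sin(s) + 3exp(-29t/2)sin(5s)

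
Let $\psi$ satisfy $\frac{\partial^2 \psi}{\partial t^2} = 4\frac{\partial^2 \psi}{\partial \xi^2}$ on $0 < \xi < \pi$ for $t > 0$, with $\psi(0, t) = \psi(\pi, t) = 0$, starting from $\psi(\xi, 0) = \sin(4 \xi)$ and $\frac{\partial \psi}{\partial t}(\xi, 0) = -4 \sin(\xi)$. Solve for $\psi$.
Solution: Using separation of variables $\psi = X(\xi)T(t)$:
Eigenfunctions: $\sin(n\xi)$, $n = 1, 2, 3, \ldots$
General solution: $\psi(\xi, t) = \sum [A_n \cos(2n t) + B_n \sin(2n t)] \sin(n\xi)$
From $\psi(\xi,0) = \sin(4 \xi)$: $A_4=1$. From $\psi_t(\xi,0) = -4 \sin(\xi)$, using $\psi_t(\xi,0) = \sum \omega_n B_n \sin(n\xi)$ with $\omega_n = 2n$: $B_1 = (-4)/2 = -2$.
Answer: $\psi(\xi, t) = -2 \sin(\xi) \sin(2 t) + \sin(4 \xi) \cos(8 t)$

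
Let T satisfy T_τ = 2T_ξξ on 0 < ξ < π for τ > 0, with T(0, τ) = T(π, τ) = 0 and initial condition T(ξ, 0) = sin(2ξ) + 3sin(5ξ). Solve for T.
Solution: Using separation of variables T = X(ξ)G(τ):
Eigenfunctions: sin(nξ), n = 1, 2, 3, ...
General solution: T(ξ, τ) = Σ c_n sin(nξ) exp(-2n² τ)
Matching T(ξ,0) = sin(2ξ) + 3sin(5ξ) term by term: c_2=1, c_5=3.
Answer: T(ξ, τ) = exp(-8τ)sin(2ξ) + 3exp(-50τ)sin(5ξ)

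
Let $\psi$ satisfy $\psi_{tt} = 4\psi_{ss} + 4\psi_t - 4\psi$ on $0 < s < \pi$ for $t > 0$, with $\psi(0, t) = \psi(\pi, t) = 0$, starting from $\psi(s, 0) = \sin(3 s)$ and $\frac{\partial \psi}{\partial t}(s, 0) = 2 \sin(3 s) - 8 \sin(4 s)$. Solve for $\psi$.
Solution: Substitute $\psi = e^{2t}u$, i.e. $u = e^{-2t}\psi$.
By the product rule, $\psi_t = e^{2t}(u_t + 2u)$, $\psi_{tt} = e^{2t}(u_{tt} + 4u_t + 4u)$, $\psi_{ss} = e^{2t}u_{ss}$.
Substituting into the PDE and dividing by $e^{2t}$: $u_{tt} + 4u_t + 4u = 4u_{ss} + 4(u_t + 2u) - 4u$.
The lower-order terms cancel, leaving the standard wave equation $u_{tt} = 4u_{ss}$.
Initial data for $u$: $u(s,0) = \psi(s,0) = \sin(3 s)$; $u_t(s,0) = \psi_t(s,0) - 2\psi(s,0) = -8 \sin(4 s)$. The boundary conditions carry over: $u(0,t) = u(\pi,t) = 0$.
Solve for $u$:
  Using separation of variables $u = X(s)T(t)$:
  Eigenfunctions: $\sin(ns)$, $n = 1, 2, 3, \ldots$
  General solution: $u(s, t) = \sum [A_n \cos(2n t) + B_n \sin(2n t)] \sin(ns)$
  From $u(s,0) = \sin(3 s)$: $A_3=1$. From $u_t(s,0) = -8 \sin(4 s)$, using $u_t(s,0) = \sum \omega_n B_n \sin(ns)$ with $\omega_n = 2n$: $B_4 = (-8)/8 = -1$.
Hence $u(s,t) = \sin(3 s) \cos(6 t) - \sin(4 s) \sin(8 t)$.
Transform back: $\psi(s,t) = e^{2t}u(s,t)$.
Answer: $\psi(s, t) = e^{2 t} \sin(3 s) \cos(6 t) -  e^{2 t} \sin(4 s) \sin(8 t)$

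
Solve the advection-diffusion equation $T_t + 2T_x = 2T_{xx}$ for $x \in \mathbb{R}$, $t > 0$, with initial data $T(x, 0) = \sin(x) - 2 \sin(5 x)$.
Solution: Change to a moving frame: let $\eta = x - 2t$, $\sigma = t$ and write $T(x,t) = u(\eta,\sigma)$.
By the chain rule $T_t = u_{\sigma} - 2u_{\eta}$, $T_x = u_{\eta}$, $T_{xx} = u_{\eta\eta}$.
Then $T_t + 2T_x = u_{\sigma}$: the advection term cancels and the PDE becomes the heat equation $u_{\sigma} = 2u_{\eta\eta}$ on $\eta \in \mathbb{R}$.
Initial data: $u(\eta,0) = T(\eta,0) = \sin(\eta) - 2 \sin(5 \eta)$.
On $\eta \in \mathbb{R}$ each mode satisfies $(\sin(n\eta))'' = -n^2 \sin(n\eta)$, so $e^{-2n^2\sigma} \sin(n\eta)$ solves the heat equation; by superposition $u(\eta,\sigma) = \sum c_n e^{-2n^2\sigma} \sin(n\eta)$.
Reading off the coefficients: $c_1=1, c_5=-2$, so $u(\eta,\sigma) = e^{-2 \sigma} \sin(\eta) - 2 e^{-50 \sigma} \sin(5 \eta)$.
Substituting back $\eta = x - 2t$, $\sigma = t$: $T(x,t) = u(x - 2t, t)$.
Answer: $T(x, t) = - e^{-2 t} \sin(2 t - x) + 2 e^{-50 t} \sin(10 t - 5 x)$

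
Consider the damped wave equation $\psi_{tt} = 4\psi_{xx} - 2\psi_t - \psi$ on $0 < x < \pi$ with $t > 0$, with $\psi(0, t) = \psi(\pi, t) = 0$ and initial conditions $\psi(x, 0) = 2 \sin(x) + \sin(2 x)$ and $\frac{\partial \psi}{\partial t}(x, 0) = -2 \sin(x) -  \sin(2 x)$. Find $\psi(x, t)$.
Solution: Substitute $\psi = e^{-t}u$.
Then $\psi_t = e^{-t}(u_t - u)$, $\psi_{tt} = e^{-t}(u_{tt} - 2u_t + u)$, $\psi_{xx} = e^{-t}u_{xx}$; substituting and dividing by $e^{-t}$, the lower-order terms cancel: $u_{tt} = 4u_{xx}$ (standard wave equation).
Data for $u$: $u(x,0) = \psi(x,0) = 2 \sin(x) + \sin(2 x)$; $u_t(x,0) = \psi_t(x,0) + \psi(x,0) = 0$. The boundary conditions carry over: $u(0,t) = u(\pi,t) = 0$.
Separating variables: $u = \sum [A_n \cos(\omega_n t) + B_n \sin(\omega_n t)] \sin(nx)$, $\omega_n = 2n$. From ICs: $A_1=2, A_2=1$.
So $u(x,t) = 2 \sin(x) \cos(2 t) + \sin(2 x) \cos(4 t)$, and $\psi(x,t) = e^{-t}u(x,t)$.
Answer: $\psi(x, t) = 2 e^{-t} \sin(x) \cos(2 t) + e^{-t} \sin(2 x) \cos(4 t)$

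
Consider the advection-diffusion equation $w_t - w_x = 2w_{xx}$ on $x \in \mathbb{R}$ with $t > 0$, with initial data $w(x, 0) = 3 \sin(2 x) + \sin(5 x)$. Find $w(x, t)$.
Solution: Change to a moving frame: let $\eta = x + t$, $\sigma = t$ and write $w(x,t) = u(\eta,\sigma)$.
By the chain rule $w_t = u_{\sigma} + u_{\eta}$, $w_x = u_{\eta}$, $w_{xx} = u_{\eta\eta}$.
Then $w_t - w_x = u_{\sigma}$: the advection term cancels and the PDE becomes the heat equation $u_{\sigma} = 2u_{\eta\eta}$ on $\eta \in \mathbb{R}$.
Initial data: $u(\eta,0) = w(\eta,0) = 3 \sin(2 \eta) + \sin(5 \eta)$.
On $\eta \in \mathbb{R}$ each mode satisfies $(\sin(n\eta))'' = -n^2 \sin(n\eta)$, so $e^{-2n^2\sigma} \sin(n\eta)$ solves the heat equation; by superposition $u(\eta,\sigma) = \sum c_n e^{-2n^2\sigma} \sin(n\eta)$.
Reading off the coefficients: $c_2=3, c_5=1$, so $u(\eta,\sigma) = 3 e^{-8 \sigma} \sin(2 \eta) + e^{-50 \sigma} \sin(5 \eta)$.
Substituting back $\eta = x + t$, $\sigma = t$: $w(x,t) = u(x + t, t)$.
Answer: $w(x, t) = 3 e^{-8 t} \sin(2 t + 2 x) + e^{-50 t} \sin(5 t + 5 x)$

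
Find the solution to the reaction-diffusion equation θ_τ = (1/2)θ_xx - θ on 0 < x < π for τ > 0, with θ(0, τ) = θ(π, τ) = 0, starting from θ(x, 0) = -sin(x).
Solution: Substitute θ = exp(-τ)u.
Then θ_τ = exp(-τ)(u_τ - u), θ_xx = exp(-τ)u_xx; substituting and dividing by exp(-τ), the lower-order terms cancel: u_τ = (1/2)u_xx (standard heat equation).
Data for u: u(x,0) = θ(x,0) = -sin(x). The boundary conditions carry over: u(0,τ) = u(π,τ) = 0.
Separating variables: u = Σ c_n exp(-n²τ/2) sin(nx). From u(x,0) = -sin(x): c_1=-1.
So u(x,τ) = -exp(-τ/2)sin(x), and θ(x,τ) = exp(-τ)u(x,τ).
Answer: θ(x, τ) = -exp(-3τ/2)sin(x)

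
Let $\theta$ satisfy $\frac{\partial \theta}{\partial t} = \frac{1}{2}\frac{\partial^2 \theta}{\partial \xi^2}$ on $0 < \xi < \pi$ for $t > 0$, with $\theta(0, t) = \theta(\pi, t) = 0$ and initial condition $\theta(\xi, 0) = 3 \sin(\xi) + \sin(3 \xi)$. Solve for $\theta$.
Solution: Using separation of variables $\theta = X(\xi)G(t)$:
Eigenfunctions: $\sin(n\xi)$, $n = 1, 2, 3, \ldots$
General solution: $\theta(\xi, t) = \sum c_n \sin(n\xi) e^{-n^2 t/2}$
Matching $\theta(\xi,0) = 3 \sin(\xi) + \sin(3 \xi)$ term by term: $c_1=3, c_3=1$.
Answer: $\theta(\xi, t) = 3 e^{-t/2} \sin(\xi) + e^{-9 t/2} \sin(3 \xi)$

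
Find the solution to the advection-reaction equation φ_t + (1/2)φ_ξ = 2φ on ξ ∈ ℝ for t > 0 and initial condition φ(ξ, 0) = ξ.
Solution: Substitute φ = exp(2t)u.
Then φ_t = exp(2t)(u_t + 2u), φ_ξ = exp(2t)u_ξ; substituting and dividing by exp(2t), the lower-order terms cancel: u_t + (1/2)u_ξ = 0 (standard advection equation).
Data for u: u(ξ,0) = φ(ξ,0) = ξ.
By characteristics (dξ/dt = 1/2), u(ξ,t) = f(ξ - (1/2)t) with f = u(·, 0).
So u(ξ,t) = -(1/2)t + ξ, and φ(ξ,t) = exp(2t)u(ξ,t).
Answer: φ(ξ, t) = -(1/2)texp(2t) + ξexp(2t)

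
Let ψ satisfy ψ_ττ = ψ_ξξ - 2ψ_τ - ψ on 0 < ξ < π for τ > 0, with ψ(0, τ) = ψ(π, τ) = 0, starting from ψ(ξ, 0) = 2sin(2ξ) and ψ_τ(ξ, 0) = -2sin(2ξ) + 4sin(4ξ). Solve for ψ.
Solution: Substitute ψ = exp(-τ)u, i.e. u = exp(τ)ψ.
By the product rule, ψ_τ = exp(-τ)(u_τ - u), ψ_ττ = exp(-τ)(u_ττ - 2u_τ + u), ψ_ξξ = exp(-τ)u_ξξ.
Substituting into the PDE and dividing by exp(-τ): u_ττ - 2u_τ + u = u_ξξ - 2(u_τ - u) - u.
The lower-order terms cancel, leaving the standard wave equation u_ττ = u_ξξ.
Initial data for u: u(ξ,0) = ψ(ξ,0) = 2sin(2ξ); u_τ(ξ,0) = ψ_τ(ξ,0) + ψ(ξ,0) = 4sin(4ξ). The boundary conditions carry over: u(0,τ) = u(π,τ) = 0.
Solve for u:
  Using separation of variables u = X(ξ)T(τ):
  Eigenfunctions: sin(nξ), n = 1, 2, 3, ...
  General solution: u(ξ, τ) = Σ [A_n cos(n τ) + B_n sin(n τ)] sin(nξ)
  From u(ξ,0) = 2sin(2ξ): A_2=2. From u_τ(ξ,0) = 4sin(4ξ), using u_τ(ξ,0) = Σ ω_n B_n sin(nξ) with ω_n = n: B_4 = 4/4 = 1.
Hence u(ξ,τ) = 2sin(2ξ)cos(2τ) + sin(4ξ)sin(4τ).
Transform back: ψ(ξ,τ) = exp(-τ)u(ξ,τ).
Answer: ψ(ξ, τ) = 2exp(-τ)sin(2ξ)cos(2τ) + exp(-τ)sin(4ξ)sin(4τ)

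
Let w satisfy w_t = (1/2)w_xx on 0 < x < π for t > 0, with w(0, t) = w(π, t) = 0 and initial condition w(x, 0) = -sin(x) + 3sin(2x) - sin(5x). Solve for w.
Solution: Separating variables: w = Σ c_n exp(-n²t/2) sin(nx). From w(x,0) = -sin(x) + 3sin(2x) - sin(5x): c_1=-1, c_2=3, c_5=-1.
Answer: w(x, t) = 3exp(-2t)sin(2x) - exp(-t/2)sin(x) - exp(-25t/2)sin(5x)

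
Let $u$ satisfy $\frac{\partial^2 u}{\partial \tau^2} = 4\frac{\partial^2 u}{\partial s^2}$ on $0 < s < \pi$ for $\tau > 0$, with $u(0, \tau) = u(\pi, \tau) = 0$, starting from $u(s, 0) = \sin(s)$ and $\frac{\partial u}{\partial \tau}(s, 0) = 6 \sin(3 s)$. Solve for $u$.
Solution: Using separation of variables $u = X(s)T(\tau)$:
Eigenfunctions: $\sin(ns)$, $n = 1, 2, 3, \ldots$
General solution: $u(s, \tau) = \sum [A_n \cos(2n \tau) + B_n \sin(2n \tau)] \sin(ns)$
From $u(s,0) = \sin(s)$: $A_1=1$. From $u_{\tau}(s,0) = 6 \sin(3 s)$, using $u_{\tau}(s,0) = \sum \omega_n B_n \sin(ns)$ with $\omega_n = 2n$: $B_3 = 6/6 = 1$.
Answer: $u(s, \tau) = \sin(6 \tau) \sin(3 s) + \sin(s) \cos(2 \tau)$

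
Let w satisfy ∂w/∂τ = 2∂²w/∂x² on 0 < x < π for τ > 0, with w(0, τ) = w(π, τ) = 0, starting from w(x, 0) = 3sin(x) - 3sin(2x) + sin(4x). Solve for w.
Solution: Separating variables: w = Σ c_n exp(-2n²τ) sin(nx). From w(x,0) = 3sin(x) - 3sin(2x) + sin(4x): c_1=3, c_2=-3, c_4=1.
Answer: w(x, τ) = 3exp(-2τ)sin(x) - 3exp(-8τ)sin(2x) + exp(-32τ)sin(4x)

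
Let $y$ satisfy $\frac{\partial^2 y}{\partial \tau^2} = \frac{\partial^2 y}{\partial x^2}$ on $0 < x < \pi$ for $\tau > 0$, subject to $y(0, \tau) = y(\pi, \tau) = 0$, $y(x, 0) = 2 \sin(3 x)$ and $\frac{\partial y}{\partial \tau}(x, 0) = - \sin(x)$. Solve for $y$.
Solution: Using separation of variables $y = X(x)T(\tau)$:
Eigenfunctions: $\sin(nx)$, $n = 1, 2, 3, \ldots$
General solution: $y(x, \tau) = \sum [A_n \cos(n \tau) + B_n \sin(n \tau)] \sin(nx)$
From $y(x,0) = 2 \sin(3 x)$: $A_3=2$. From $y_{\tau}(x,0) = - \sin(x)$, using $y_{\tau}(x,0) = \sum \omega_n B_n \sin(nx)$ with $\omega_n = n$: $B_1 = (-1)/1 = -1$.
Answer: $y(x, \tau) = - \sin(\tau) \sin(x) + 2 \sin(3 x) \cos(3 \tau)$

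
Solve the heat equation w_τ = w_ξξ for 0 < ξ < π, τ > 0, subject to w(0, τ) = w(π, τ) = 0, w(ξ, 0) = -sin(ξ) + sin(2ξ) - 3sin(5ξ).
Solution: Using separation of variables w = X(ξ)T(τ):
Eigenfunctions: sin(nξ), n = 1, 2, 3, ...
General solution: w(ξ, τ) = Σ c_n sin(nξ) exp(-n² τ)
Matching w(ξ,0) = -sin(ξ) + sin(2ξ) - 3sin(5ξ) term by term: c_1=-1, c_2=1, c_5=-3.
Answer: w(ξ, τ) = -exp(-τ)sin(ξ) + exp(-4τ)sin(2ξ) - 3exp(-25τ)sin(5ξ)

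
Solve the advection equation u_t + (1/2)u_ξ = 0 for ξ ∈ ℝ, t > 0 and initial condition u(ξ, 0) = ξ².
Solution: By method of characteristics (waves move right with speed 1/2):
Along characteristics ξ - (1/2)t = const, u is constant, so u(ξ,t) = f(ξ - (1/2)t) with f = u(·, 0).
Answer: u(ξ, t) = (1/4)t² - tξ + ξ²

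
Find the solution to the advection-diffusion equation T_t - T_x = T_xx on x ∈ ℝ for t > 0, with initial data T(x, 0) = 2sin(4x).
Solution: Moving frame: η = x + t, σ = t, T = u(η,σ), so T_t = u_σ + u_η and T_xx = u_ηη.
Hence T_t - T_x = u_σ and the PDE becomes the heat equation u_σ = u_ηη on η ∈ ℝ.
Initial data: u(η,0) = T(η,0) = 2sin(4η). Each mode sin(nη) decays as exp(-n²σ) on ℝ, so u(η,σ) = Σ c_n exp(-n²σ) sin(nη) with c_4=2: u(η,σ) = 2exp(-16σ)sin(4η).
Substituting back: T(x,t) = u(x + t, t).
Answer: T(x, t) = 2exp(-16t)sin(4t + 4x)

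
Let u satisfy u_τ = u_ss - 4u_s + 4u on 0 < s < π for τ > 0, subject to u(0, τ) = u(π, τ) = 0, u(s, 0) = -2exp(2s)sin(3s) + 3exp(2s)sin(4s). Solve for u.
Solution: Substitute u = exp(2s)w, i.e. w = exp(-2s)u.
By the product rule, u_s = exp(2s)(w_s + 2w), u_ss = exp(2s)(w_ss + 4w_s + 4w), u_τ = exp(2s)w_τ.
Substituting into the PDE and dividing by exp(2s): w_τ = (w_ss + 4w_s + 4w) - 4(w_s + 2w) + 4w.
The lower-order terms cancel, leaving the standard heat equation w_τ = w_ss.
Initial data for w: w(s,0) = exp(-2s)u(s,0) = -2sin(3s) + 3sin(4s). The boundary conditions carry over: w(0,τ) = w(π,τ) = 0.
Solve for w:
  Using separation of variables w = X(s)T(τ):
  Eigenfunctions: sin(ns), n = 1, 2, 3, ...
  General solution: w(s, τ) = Σ c_n sin(ns) exp(-n² τ)
  Matching w(s,0) = -2sin(3s) + 3sin(4s) term by term: c_3=-2, c_4=3.
Hence w(s,τ) = -2exp(-9τ)sin(3s) + 3exp(-16τ)sin(4s).
Transform back: u(s,τ) = exp(2s)w(s,τ).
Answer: u(s, τ) = -2exp(2s)exp(-9τ)sin(3s) + 3exp(2s)exp(-16τ)sin(4s)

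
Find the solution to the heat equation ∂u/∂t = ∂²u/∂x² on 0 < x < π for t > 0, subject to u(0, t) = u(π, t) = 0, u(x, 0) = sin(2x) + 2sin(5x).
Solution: Separating variables: u = Σ c_n exp(-n²t) sin(nx). From u(x,0) = sin(2x) + 2sin(5x): c_2=1, c_5=2.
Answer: u(x, t) = exp(-4t)sin(2x) + 2exp(-25t)sin(5x)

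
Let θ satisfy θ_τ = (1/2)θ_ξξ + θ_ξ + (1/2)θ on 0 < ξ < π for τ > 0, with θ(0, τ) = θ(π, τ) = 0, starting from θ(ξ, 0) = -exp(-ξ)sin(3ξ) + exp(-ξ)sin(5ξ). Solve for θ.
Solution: Substitute θ = exp(-ξ)u.
Then θ_ξ = exp(-ξ)(u_ξ - u), θ_ξξ = exp(-ξ)(u_ξξ - 2u_ξ + u), θ_τ = exp(-ξ)u_τ; substituting and dividing by exp(-ξ), the lower-order terms cancel: u_τ = (1/2)u_ξξ (standard heat equation).
Data for u: u(ξ,0) = exp(ξ)θ(ξ,0) = -sin(3ξ) + sin(5ξ). The boundary conditions carry over: u(0,τ) = u(π,τ) = 0.
Separating variables: u = Σ c_n exp(-n²τ/2) sin(nξ). From u(ξ,0) = -sin(3ξ) + sin(5ξ): c_3=-1, c_5=1.
So u(ξ,τ) = -exp(-9τ/2)sin(3ξ) + exp(-25τ/2)sin(5ξ), and θ(ξ,τ) = exp(-ξ)u(ξ,τ).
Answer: θ(ξ, τ) = -exp(-ξ)exp(-9τ/2)sin(3ξ) + exp(-ξ)exp(-25τ/2)sin(5ξ)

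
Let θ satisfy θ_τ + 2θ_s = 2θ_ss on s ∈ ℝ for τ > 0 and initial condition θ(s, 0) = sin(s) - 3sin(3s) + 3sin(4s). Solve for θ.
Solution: Change to a moving frame: let η = s - 2τ, σ = τ and write θ(s,τ) = u(η,σ).
By the chain rule θ_τ = u_σ - 2u_η, θ_s = u_η, θ_ss = u_ηη.
Then θ_τ + 2θ_s = u_σ: the advection term cancels and the PDE becomes the heat equation u_σ = 2u_ηη on η ∈ ℝ.
Initial data: u(η,0) = θ(η,0) = sin(η) - 3sin(3η) + 3sin(4η).
On η ∈ ℝ each mode satisfies (sin(nη))″ = -n² sin(nη), so exp(-2n²σ) sin(nη) solves the heat equation; by superposition u(η,σ) = Σ c_n exp(-2n²σ) sin(nη).
Reading off the coefficients: c_1=1, c_3=-3, c_4=3, so u(η,σ) = exp(-2σ)sin(η) - 3exp(-18σ)sin(3η) + 3exp(-32σ)sin(4η).
Substituting back η = s - 2τ, σ = τ: θ(s,τ) = u(s - 2τ, τ).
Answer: θ(s, τ) = exp(-2τ)sin(s - 2τ) - 3exp(-18τ)sin(3s - 6τ) + 3exp(-32τ)sin(4s - 8τ)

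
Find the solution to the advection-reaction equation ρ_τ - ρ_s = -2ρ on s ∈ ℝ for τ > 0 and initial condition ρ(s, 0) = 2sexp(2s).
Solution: Substitute ρ = exp(2s)u.
Then ρ_s = exp(2s)(u_s + 2u), ρ_τ = exp(2s)u_τ; substituting and dividing by exp(2s), the lower-order terms cancel: u_τ - u_s = 0 (standard advection equation).
Data for u: u(s,0) = exp(-2s)ρ(s,0) = 2s.
By characteristics (ds/dτ = -1), u(s,τ) = f(s + τ) with f = u(·, 0).
So u(s,τ) = 2s + 2τ, and ρ(s,τ) = exp(2s)u(s,τ).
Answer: ρ(s, τ) = 2sexp(2s) + 2τexp(2s)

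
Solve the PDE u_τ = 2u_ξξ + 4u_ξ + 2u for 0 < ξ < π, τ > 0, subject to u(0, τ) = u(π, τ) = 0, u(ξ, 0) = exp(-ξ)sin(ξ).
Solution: Substitute u = exp(-ξ)w.
Then u_ξ = exp(-ξ)(w_ξ - w), u_ξξ = exp(-ξ)(w_ξξ - 2w_ξ + w), u_τ = exp(-ξ)w_τ; substituting and dividing by exp(-ξ), the lower-order terms cancel: w_τ = 2w_ξξ (standard heat equation).
Data for w: w(ξ,0) = exp(ξ)u(ξ,0) = sin(ξ). The boundary conditions carry over: w(0,τ) = w(π,τ) = 0.
Separating variables: w = Σ c_n exp(-2n²τ) sin(nξ). From w(ξ,0) = sin(ξ): c_1=1.
So w(ξ,τ) = exp(-2τ)sin(ξ), and u(ξ,τ) = exp(-ξ)w(ξ,τ).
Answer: u(ξ, τ) = exp(-ξ)exp(-2τ)sin(ξ)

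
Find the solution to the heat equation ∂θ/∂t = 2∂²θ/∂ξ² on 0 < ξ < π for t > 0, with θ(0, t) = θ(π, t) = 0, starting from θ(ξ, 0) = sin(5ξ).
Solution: Using separation of variables θ = X(ξ)G(t):
Eigenfunctions: sin(nξ), n = 1, 2, 3, ...
General solution: θ(ξ, t) = Σ c_n sin(nξ) exp(-2n² t)
Matching θ(ξ,0) = sin(5ξ) term by term: c_5=1.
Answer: θ(ξ, t) = exp(-50t)sin(5ξ)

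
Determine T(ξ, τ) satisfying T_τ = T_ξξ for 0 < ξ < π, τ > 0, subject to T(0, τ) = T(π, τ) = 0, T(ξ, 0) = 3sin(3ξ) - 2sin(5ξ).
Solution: Separating variables: T = Σ c_n exp(-n²τ) sin(nξ). From T(ξ,0) = 3sin(3ξ) - 2sin(5ξ): c_3=3, c_5=-2.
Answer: T(ξ, τ) = 3exp(-9τ)sin(3ξ) - 2exp(-25τ)sin(5ξ)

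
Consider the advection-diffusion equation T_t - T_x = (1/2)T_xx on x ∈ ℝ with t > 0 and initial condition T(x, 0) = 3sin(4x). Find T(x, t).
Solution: Moving frame: η = x + t, σ = t, T = u(η,σ), so T_t = u_σ + u_η and T_xx = u_ηη.
Hence T_t - T_x = u_σ and the PDE becomes the heat equation u_σ = (1/2)u_ηη on η ∈ ℝ.
Initial data: u(η,0) = T(η,0) = 3sin(4η). Each mode sin(nη) decays as exp(-n²σ/2) on ℝ, so u(η,σ) = Σ c_n exp(-n²σ/2) sin(nη) with c_4=3: u(η,σ) = 3exp(-8σ)sin(4η).
Substituting back: T(x,t) = u(x + t, t).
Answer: T(x, t) = 3exp(-8t)sin(4t + 4x)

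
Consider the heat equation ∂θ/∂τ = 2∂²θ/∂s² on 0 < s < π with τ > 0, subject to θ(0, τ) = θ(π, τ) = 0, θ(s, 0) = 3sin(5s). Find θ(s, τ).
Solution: Using separation of variables θ = X(s)G(τ):
Eigenfunctions: sin(ns), n = 1, 2, 3, ...
General solution: θ(s, τ) = Σ c_n sin(ns) exp(-2n² τ)
Matching θ(s,0) = 3sin(5s) term by term: c_5=3.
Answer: θ(s, τ) = 3exp(-50τ)sin(5s)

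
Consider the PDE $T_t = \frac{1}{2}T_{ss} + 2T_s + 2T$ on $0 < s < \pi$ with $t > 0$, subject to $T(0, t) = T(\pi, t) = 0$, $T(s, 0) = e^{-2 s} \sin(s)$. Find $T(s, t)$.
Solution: Substitute $T = e^{-2s}u$.
Then $T_s = e^{-2s}(u_s - 2u)$, $T_{ss} = e^{-2s}(u_{ss} - 4u_s + 4u)$, $T_t = e^{-2s}u_t$; substituting and dividing by $e^{-2s}$, the lower-order terms cancel: $u_t = \frac{1}{2}u_{ss}$ (standard heat equation).
Data for $u$: $u(s,0) = e^{2s}T(s,0) = \sin(s)$. The boundary conditions carry over: $u(0,t) = u(\pi,t) = 0$.
Separating variables: $u = \sum c_n e^{-n^2t/2} \sin(ns)$. From $u(s,0) = \sin(s)$: $c_1=1$.
So $u(s,t) = e^{-t/2} \sin(s)$, and $T(s,t) = e^{-2s}u(s,t)$.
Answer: $T(s, t) = e^{-2 s} e^{-t/2} \sin(s)$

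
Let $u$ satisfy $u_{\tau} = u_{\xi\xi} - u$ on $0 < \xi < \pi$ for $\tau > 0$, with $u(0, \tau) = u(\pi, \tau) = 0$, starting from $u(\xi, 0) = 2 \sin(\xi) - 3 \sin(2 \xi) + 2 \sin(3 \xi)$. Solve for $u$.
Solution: Substitute $u = e^{-\tau}w$, i.e. $w = e^{\tau}u$.
By the product rule, $u_{\tau} = e^{-\tau}(w_{\tau} - w)$, $u_{\xi\xi} = e^{-\tau}w_{\xi\xi}$.
Substituting into the PDE and dividing by $e^{-\tau}$: $w_{\tau} - w = w_{\xi\xi} - w$.
The lower-order terms cancel, leaving the standard heat equation $w_{\tau} = w_{\xi\xi}$.
Initial data for $w$: $w(\xi,0) = u(\xi,0) = 2 \sin(\xi) - 3 \sin(2 \xi) + 2 \sin(3 \xi)$. The boundary conditions carry over: $w(0,\tau) = w(\pi,\tau) = 0$.
Solve for $w$:
  Using separation of variables $w = X(\xi)T(\tau)$:
  Eigenfunctions: $\sin(n\xi)$, $n = 1, 2, 3, \ldots$
  General solution: $w(\xi, \tau) = \sum c_n \sin(n\xi) e^{-n^2 \tau}$
  Matching $w(\xi,0) = 2 \sin(\xi) - 3 \sin(2 \xi) + 2 \sin(3 \xi)$ term by term: $c_1=2, c_2=-3, c_3=2$.
Hence $w(\xi,\tau) = 2 e^{-\tau} \sin(\xi) - 3 e^{-4 \tau} \sin(2 \xi) + 2 e^{-9 \tau} \sin(3 \xi)$.
Transform back: $u(\xi,\tau) = e^{-\tau}w(\xi,\tau)$.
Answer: $u(\xi, \tau) = 2 e^{-2 \tau} \sin(\xi) - 3 e^{-5 \tau} \sin(2 \xi) + 2 e^{-10 \tau} \sin(3 \xi)$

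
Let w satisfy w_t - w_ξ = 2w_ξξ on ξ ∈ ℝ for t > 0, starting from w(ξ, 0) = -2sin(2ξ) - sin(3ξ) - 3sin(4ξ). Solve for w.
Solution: Moving frame: η = ξ + t, σ = t, w = u(η,σ), so w_t = u_σ + u_η and w_ξξ = u_ηη.
Hence w_t - w_ξ = u_σ and the PDE becomes the heat equation u_σ = 2u_ηη on η ∈ ℝ.
Initial data: u(η,0) = w(η,0) = -2sin(2η) - sin(3η) - 3sin(4η). Each mode sin(nη) decays as exp(-2n²σ) on ℝ, so u(η,σ) = Σ c_n exp(-2n²σ) sin(nη) with c_2=-2, c_3=-1, c_4=-3: u(η,σ) = -2exp(-8σ)sin(2η) - exp(-18σ)sin(3η) - 3exp(-32σ)sin(4η).
Substituting back: w(ξ,t) = u(ξ + t, t).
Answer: w(ξ, t) = -2exp(-8t)sin(2t + 2ξ) - exp(-18t)sin(3t + 3ξ) - 3exp(-32t)sin(4t + 4ξ)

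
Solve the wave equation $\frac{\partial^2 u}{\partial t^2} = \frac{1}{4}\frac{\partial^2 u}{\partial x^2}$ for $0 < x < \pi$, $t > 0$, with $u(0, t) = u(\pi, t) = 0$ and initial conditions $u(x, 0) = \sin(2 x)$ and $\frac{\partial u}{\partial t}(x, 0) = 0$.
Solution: Separating variables: $u = \sum [A_n \cos(\omega_n t) + B_n \sin(\omega_n t)] \sin(nx)$, $\omega_n = n/2$. From ICs: $A_2=1$.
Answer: $u(x, t) = \sin(2 x) \cos(t)$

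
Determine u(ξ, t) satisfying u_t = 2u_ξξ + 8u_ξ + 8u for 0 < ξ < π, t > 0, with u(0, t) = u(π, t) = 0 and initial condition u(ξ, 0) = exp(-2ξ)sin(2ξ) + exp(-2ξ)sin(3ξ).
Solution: Substitute u = exp(-2ξ)w, i.e. w = exp(2ξ)u.
By the product rule, u_ξ = exp(-2ξ)(w_ξ - 2w), u_ξξ = exp(-2ξ)(w_ξξ - 4w_ξ + 4w), u_t = exp(-2ξ)w_t.
Substituting into the PDE and dividing by exp(-2ξ): w_t = 2(w_ξξ - 4w_ξ + 4w) + 8(w_ξ - 2w) + 8w.
The lower-order terms cancel, leaving the standard heat equation w_t = 2w_ξξ.
Initial data for w: w(ξ,0) = exp(2ξ)u(ξ,0) = sin(2ξ) + sin(3ξ). The boundary conditions carry over: w(0,t) = w(π,t) = 0.
Solve for w:
  Using separation of variables w = X(ξ)T(t):
  Eigenfunctions: sin(nξ), n = 1, 2, 3, ...
  General solution: w(ξ, t) = Σ c_n sin(nξ) exp(-2n² t)
  Matching w(ξ,0) = sin(2ξ) + sin(3ξ) term by term: c_2=1, c_3=1.
Hence w(ξ,t) = exp(-8t)sin(2ξ) + exp(-18t)sin(3ξ).
Transform back: u(ξ,t) = exp(-2ξ)w(ξ,t).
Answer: u(ξ, t) = exp(-8t)exp(-2ξ)sin(2ξ) + exp(-18t)exp(-2ξ)sin(3ξ)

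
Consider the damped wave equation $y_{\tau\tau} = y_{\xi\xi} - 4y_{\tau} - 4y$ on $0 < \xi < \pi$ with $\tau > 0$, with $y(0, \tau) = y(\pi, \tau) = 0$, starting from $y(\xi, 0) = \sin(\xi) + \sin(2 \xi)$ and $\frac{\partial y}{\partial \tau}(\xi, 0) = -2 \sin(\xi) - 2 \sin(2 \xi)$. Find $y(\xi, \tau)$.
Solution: Substitute $y = e^{-2\tau}u$, i.e. $u = e^{2\tau}y$.
By the product rule, $y_{\tau} = e^{-2\tau}(u_{\tau} - 2u)$, $y_{\tau\tau} = e^{-2\tau}(u_{\tau\tau} - 4u_{\tau} + 4u)$, $y_{\xi\xi} = e^{-2\tau}u_{\xi\xi}$.
Substituting into the PDE and dividing by $e^{-2\tau}$: $u_{\tau\tau} - 4u_{\tau} + 4u = u_{\xi\xi} - 4(u_{\tau} - 2u) - 4u$.
The lower-order terms cancel, leaving the standard wave equation $u_{\tau\tau} = u_{\xi\xi}$.
Initial data for $u$: $u(\xi,0) = y(\xi,0) = \sin(\xi) + \sin(2 \xi)$; $u_{\tau}(\xi,0) = y_{\tau}(\xi,0) + 2y(\xi,0) = 0$. The boundary conditions carry over: $u(0,\tau) = u(\pi,\tau) = 0$.
Solve for $u$:
  Using separation of variables $u = X(\xi)T(\tau)$:
  Eigenfunctions: $\sin(n\xi)$, $n = 1, 2, 3, \ldots$
  General solution: $u(\xi, \tau) = \sum [A_n \cos(n \tau) + B_n \sin(n \tau)] \sin(n\xi)$
  From $u(\xi,0) = \sin(\xi) + \sin(2 \xi)$: $A_1=1, A_2=1$. From $u_{\tau}(\xi,0) = 0$: all $B_n = 0$.
Hence $u(\xi,\tau) = \sin(\xi) \cos(\tau) + \sin(2 \xi) \cos(2 \tau)$.
Transform back: $y(\xi,\tau) = e^{-2\tau}u(\xi,\tau)$.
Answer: $y(\xi, \tau) = e^{-2 \tau} \sin(\xi) \cos(\tau) + e^{-2 \tau} \sin(2 \xi) \cos(2 \tau)$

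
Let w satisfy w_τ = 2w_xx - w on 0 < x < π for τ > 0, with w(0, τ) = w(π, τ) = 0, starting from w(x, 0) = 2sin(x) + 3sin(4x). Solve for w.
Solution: Substitute w = exp(-τ)u.
Then w_τ = exp(-τ)(u_τ - u), w_xx = exp(-τ)u_xx; substituting and dividing by exp(-τ), the lower-order terms cancel: u_τ = 2u_xx (standard heat equation).
Data for u: u(x,0) = w(x,0) = 2sin(x) + 3sin(4x). The boundary conditions carry over: u(0,τ) = u(π,τ) = 0.
Separating variables: u = Σ c_n exp(-2n²τ) sin(nx). From u(x,0) = 2sin(x) + 3sin(4x): c_1=2, c_4=3.
So u(x,τ) = 2exp(-2τ)sin(x) + 3exp(-32τ)sin(4x), and w(x,τ) = exp(-τ)u(x,τ).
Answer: w(x, τ) = 2exp(-3τ)sin(x) + 3exp(-33τ)sin(4x)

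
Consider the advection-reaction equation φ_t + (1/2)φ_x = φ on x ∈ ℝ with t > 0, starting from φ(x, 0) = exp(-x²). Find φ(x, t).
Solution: Substitute φ = exp(t)u, i.e. u = exp(-t)φ.
By the product rule, φ_t = exp(t)(u_t + u), φ_x = exp(t)u_x.
Substituting into the PDE and dividing by exp(t): u_t + u + (1/2)u_x = u.
The lower-order terms cancel, leaving the standard advection equation u_t + (1/2)u_x = 0.
Initial data for u: u(x,0) = φ(x,0) = exp(-x²).
Solve for u:
  By method of characteristics (waves move right with speed 1/2):
  Along characteristics x - (1/2)t = const, u is constant, so u(x,t) = f(x - (1/2)t) with f = u(·, 0).
Hence u(x,t) = exp(-(-t/2 + x)²).
Transform back: φ(x,t) = exp(t)u(x,t).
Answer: φ(x, t) = exp(t)exp(-(-t/2 + x)²)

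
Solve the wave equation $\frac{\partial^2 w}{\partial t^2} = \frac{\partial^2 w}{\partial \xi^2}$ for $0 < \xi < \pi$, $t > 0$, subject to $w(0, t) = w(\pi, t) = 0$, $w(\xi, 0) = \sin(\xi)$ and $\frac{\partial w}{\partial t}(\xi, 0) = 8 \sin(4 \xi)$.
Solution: Using separation of variables $w = X(\xi)T(t)$:
Eigenfunctions: $\sin(n\xi)$, $n = 1, 2, 3, \ldots$
General solution: $w(\xi, t) = \sum [A_n \cos(n t) + B_n \sin(n t)] \sin(n\xi)$
From $w(\xi,0) = \sin(\xi)$: $A_1=1$. From $w_t(\xi,0) = 8 \sin(4 \xi)$, using $w_t(\xi,0) = \sum \omega_n B_n \sin(n\xi)$ with $\omega_n = n$: $B_4 = 8/4 = 2$.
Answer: $w(\xi, t) = \sin(\xi) \cos(t) + 2 \sin(4 \xi) \sin(4 t)$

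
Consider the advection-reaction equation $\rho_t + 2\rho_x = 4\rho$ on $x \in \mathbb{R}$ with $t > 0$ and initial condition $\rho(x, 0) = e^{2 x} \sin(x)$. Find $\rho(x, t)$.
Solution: Substitute $\rho = e^{2x}u$, i.e. $u = e^{-2x}\rho$.
By the product rule, $\rho_x = e^{2x}(u_x + 2u)$, $\rho_t = e^{2x}u_t$.
Substituting into the PDE and dividing by $e^{2x}$: $u_t + 2(u_x + 2u) = 4u$.
The lower-order terms cancel, leaving the standard advection equation $u_t + 2u_x = 0$.
Initial data for $u$: $u(x,0) = e^{-2x}\rho(x,0) = \sin(x)$.
Solve for $u$:
  By method of characteristics (waves move right with speed 2):
  Along characteristics $x - 2t =$ const, $u$ is constant, so $u(x,t) = f(x - 2t)$ with $f = u( \cdot , 0)$.
Hence $u(x,t) = - \sin(2 t - x)$.
Transform back: $\rho(x,t) = e^{2x}u(x,t)$.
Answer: $\rho(x, t) = - e^{2 x} \sin(2 t - x)$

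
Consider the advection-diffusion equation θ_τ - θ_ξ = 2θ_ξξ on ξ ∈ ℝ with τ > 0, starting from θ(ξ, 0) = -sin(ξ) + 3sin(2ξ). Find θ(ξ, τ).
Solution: Moving frame: η = ξ + τ, σ = τ, θ = u(η,σ), so θ_τ = u_σ + u_η and θ_ξξ = u_ηη.
Hence θ_τ - θ_ξ = u_σ and the PDE becomes the heat equation u_σ = 2u_ηη on η ∈ ℝ.
Initial data: u(η,0) = θ(η,0) = -sin(η) + 3sin(2η). Each mode sin(nη) decays as exp(-2n²σ) on ℝ, so u(η,σ) = Σ c_n exp(-2n²σ) sin(nη) with c_1=-1, c_2=3: u(η,σ) = -exp(-2σ)sin(η) + 3exp(-8σ)sin(2η).
Substituting back: θ(ξ,τ) = u(ξ + τ, τ).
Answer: θ(ξ, τ) = -exp(-2τ)sin(ξ + τ) + 3exp(-8τ)sin(2ξ + 2τ)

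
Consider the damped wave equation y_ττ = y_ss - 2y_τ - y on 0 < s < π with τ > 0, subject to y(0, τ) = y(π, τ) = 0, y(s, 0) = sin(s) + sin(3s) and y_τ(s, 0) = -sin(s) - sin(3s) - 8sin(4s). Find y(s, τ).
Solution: Substitute y = exp(-τ)u.
Then y_τ = exp(-τ)(u_τ - u), y_ττ = exp(-τ)(u_ττ - 2u_τ + u), y_ss = exp(-τ)u_ss; substituting and dividing by exp(-τ), the lower-order terms cancel: u_ττ = u_ss (standard wave equation).
Data for u: u(s,0) = y(s,0) = sin(s) + sin(3s); u_τ(s,0) = y_τ(s,0) + y(s,0) = -8sin(4s). The boundary conditions carry over: u(0,τ) = u(π,τ) = 0.
Separating variables: u = Σ [A_n cos(ω_n τ) + B_n sin(ω_n τ)] sin(ns), ω_n = n. From ICs (B_n = velocity coefficient / ω_n): A_1=1, A_3=1, B_4=-2.
So u(s,τ) = sin(s)cos(τ) + sin(3s)cos(3τ) - 2sin(4s)sin(4τ), and y(s,τ) = exp(-τ)u(s,τ).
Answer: y(s, τ) = exp(-τ)sin(s)cos(τ) + exp(-τ)sin(3s)cos(3τ) - 2exp(-τ)sin(4s)sin(4τ)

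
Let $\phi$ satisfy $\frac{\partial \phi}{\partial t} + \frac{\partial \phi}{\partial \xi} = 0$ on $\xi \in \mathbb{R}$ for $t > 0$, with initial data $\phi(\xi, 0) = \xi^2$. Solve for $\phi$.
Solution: By characteristics ($d\xi/dt = 1$), $\phi(\xi,t) = f(\xi - t)$ with $f = \phi( \cdot , 0)$.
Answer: $\phi(\xi, t) = \xi^2 - 2 \xi t + t^2$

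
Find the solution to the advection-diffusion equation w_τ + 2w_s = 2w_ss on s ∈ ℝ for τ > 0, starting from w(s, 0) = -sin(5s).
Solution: Change to a moving frame: let η = s - 2τ, σ = τ and write w(s,τ) = u(η,σ).
By the chain rule w_τ = u_σ - 2u_η, w_s = u_η, w_ss = u_ηη.
Then w_τ + 2w_s = u_σ: the advection term cancels and the PDE becomes the heat equation u_σ = 2u_ηη on η ∈ ℝ.
Initial data: u(η,0) = w(η,0) = -sin(5η).
On η ∈ ℝ each mode satisfies (sin(nη))″ = -n² sin(nη), so exp(-2n²σ) sin(nη) solves the heat equation; by superposition u(η,σ) = Σ c_n exp(-2n²σ) sin(nη).
Reading off the coefficients: c_5=-1, so u(η,σ) = -exp(-50σ)sin(5η).
Substituting back η = s - 2τ, σ = τ: w(s,τ) = u(s - 2τ, τ).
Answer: w(s, τ) = -exp(-50τ)sin(5s - 10τ)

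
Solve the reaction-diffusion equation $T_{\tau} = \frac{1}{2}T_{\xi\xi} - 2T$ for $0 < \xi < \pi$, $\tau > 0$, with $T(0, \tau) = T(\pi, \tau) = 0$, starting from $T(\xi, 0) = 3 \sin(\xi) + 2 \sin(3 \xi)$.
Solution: Substitute $T = e^{-2\tau}u$, i.e. $u = e^{2\tau}T$.
By the product rule, $T_{\tau} = e^{-2\tau}(u_{\tau} - 2u)$, $T_{\xi\xi} = e^{-2\tau}u_{\xi\xi}$.
Substituting into the PDE and dividing by $e^{-2\tau}$: $u_{\tau} - 2u = \frac{1}{2}u_{\xi\xi} - 2u$.
The lower-order terms cancel, leaving the standard heat equation $u_{\tau} = \frac{1}{2}u_{\xi\xi}$.
Initial data for $u$: $u(\xi,0) = T(\xi,0) = 3 \sin(\xi) + 2 \sin(3 \xi)$. The boundary conditions carry over: $u(0,\tau) = u(\pi,\tau) = 0$.
Solve for $u$:
  Using separation of variables $u = X(\xi)G(\tau)$:
  Eigenfunctions: $\sin(n\xi)$, $n = 1, 2, 3, \ldots$
  General solution: $u(\xi, \tau) = \sum c_n \sin(n\xi) e^{-n^2 \tau/2}$
  Matching $u(\xi,0) = 3 \sin(\xi) + 2 \sin(3 \xi)$ term by term: $c_1=3, c_3=2$.
Hence $u(\xi,\tau) = 3 e^{-\tau/2} \sin(\xi) + 2 e^{-9 \tau/2} \sin(3 \xi)$.
Transform back: $T(\xi,\tau) = e^{-2\tau}u(\xi,\tau)$.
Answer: $T(\xi, \tau) = 3 e^{-5 \tau/2} \sin(\xi) + 2 e^{-13 \tau/2} \sin(3 \xi)$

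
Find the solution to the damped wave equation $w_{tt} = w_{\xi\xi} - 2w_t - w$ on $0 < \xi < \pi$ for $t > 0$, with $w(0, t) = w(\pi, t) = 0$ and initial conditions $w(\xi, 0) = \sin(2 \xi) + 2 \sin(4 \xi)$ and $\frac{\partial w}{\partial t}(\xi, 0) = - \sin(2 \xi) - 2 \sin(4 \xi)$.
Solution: Substitute $w = e^{-t}u$.
Then $w_t = e^{-t}(u_t - u)$, $w_{tt} = e^{-t}(u_{tt} - 2u_t + u)$, $w_{\xi\xi} = e^{-t}u_{\xi\xi}$; substituting and dividing by $e^{-t}$, the lower-order terms cancel: $u_{tt} = u_{\xi\xi}$ (standard wave equation).
Data for $u$: $u(\xi,0) = w(\xi,0) = \sin(2 \xi) + 2 \sin(4 \xi)$; $u_t(\xi,0) = w_t(\xi,0) + w(\xi,0) = 0$. The boundary conditions carry over: $u(0,t) = u(\pi,t) = 0$.
Separating variables: $u = \sum [A_n \cos(\omega_n t) + B_n \sin(\omega_n t)] \sin(n\xi)$, $\omega_n = n$. From ICs: $A_2=1, A_4=2$.
So $u(\xi,t) = \sin(2 \xi) \cos(2 t) + 2 \sin(4 \xi) \cos(4 t)$, and $w(\xi,t) = e^{-t}u(\xi,t)$.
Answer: $w(\xi, t) = e^{-t} \sin(2 \xi) \cos(2 t) + 2 e^{-t} \sin(4 \xi) \cos(4 t)$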